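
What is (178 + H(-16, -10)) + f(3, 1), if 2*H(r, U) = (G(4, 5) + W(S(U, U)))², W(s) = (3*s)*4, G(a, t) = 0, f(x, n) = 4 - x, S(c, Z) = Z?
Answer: 7379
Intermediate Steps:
W(s) = 12*s
H(r, U) = 72*U² (H(r, U) = (0 + 12*U)²/2 = (12*U)²/2 = (144*U²)/2 = 72*U²)
(178 + H(-16, -10)) + f(3, 1) = (178 + 72*(-10)²) + (4 - 1*3) = (178 + 72*100) + (4 - 3) = (178 + 7200) + 1 = 7378 + 1 = 7379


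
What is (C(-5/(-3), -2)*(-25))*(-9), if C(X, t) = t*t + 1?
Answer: 1125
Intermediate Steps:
C(X, t) = 1 + t**2 (C(X, t) = t**2 + 1 = 1 + t**2)
(C(-5/(-3), -2)*(-25))*(-9) = ((1 + (-2)**2)*(-25))*(-9) = ((1 + 4)*(-25))*(-9) = (5*(-25))*(-9) = -125*(-9) = 1125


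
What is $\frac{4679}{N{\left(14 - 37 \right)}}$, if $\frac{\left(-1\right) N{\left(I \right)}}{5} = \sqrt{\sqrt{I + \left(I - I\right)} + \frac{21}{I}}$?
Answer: $- \frac{4679 \sqrt{23}}{5 \sqrt{-21 + 23 i \sqrt{23}}} \approx -270.03 + 326.29 i$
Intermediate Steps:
$N{\left(I \right)} = - 5 \sqrt{\sqrt{I} + \frac{21}{I}}$ ($N{\left(I \right)} = - 5 \sqrt{\sqrt{I + \left(I - I\right)} + \frac{21}{I}} = - 5 \sqrt{\sqrt{I + 0} + \frac{21}{I}} = - 5 \sqrt{\sqrt{I} + \frac{21}{I}}$)
$\frac{4679}{N{\left(14 - 37 \right)}} = \frac{4679}{\left(-5\right) \sqrt{\frac{21 + \left(14 - 37\right)^{\frac{3}{2}}}{14 - 37}}} = \frac{4679}{\left(-5\right) \sqrt{\frac{21 + \left(-23\right)^{\frac{3}{2}}}{-23}}} = \frac{4679}{\left(-5\right) \sqrt{- \frac{21 - 23 i \sqrt{23}}{23}}} = \frac{4679}{\left(-5\right) \sqrt{- \frac{21}{23} + i \sqrt{23}}} = 4679 \left(- \frac{1}{5 \sqrt{- \frac{21}{23} + i \sqrt{23}}}\right) = - \frac{4679}{5 \sqrt{- \frac{21}{23} + i \sqrt{23}}}$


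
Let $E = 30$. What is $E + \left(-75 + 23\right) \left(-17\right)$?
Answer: $914$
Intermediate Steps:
$E + \left(-75 + 23\right) \left(-17\right) = 30 + \left(-75 + 23\right) \left(-17\right) = 30 - -884 = 30 + 884 = 914$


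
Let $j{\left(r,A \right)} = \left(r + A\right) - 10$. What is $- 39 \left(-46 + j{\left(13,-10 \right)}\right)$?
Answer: $2067$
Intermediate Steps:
$j{\left(r,A \right)} = -10 + A + r$ ($j{\left(r,A \right)} = \left(A + r\right) - 10 = -10 + A + r$)
$- 39 \left(-46 + j{\left(13,-10 \right)}\right) = - 39 \left(-46 - 7\right) = \left(-39\right) \left(-53\right) = 2067$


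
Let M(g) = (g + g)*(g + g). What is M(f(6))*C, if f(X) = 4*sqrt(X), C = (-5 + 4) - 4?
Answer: -1920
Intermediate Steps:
C = -5 (C = -1 - 4 = -5)
M(g) = 4*g**2 (M(g) = (2*g)*(2*g) = 4*g**2)
M(f(6))*C = (4*(4*sqrt(6))**2)*(-5) = (4*96)*(-5) = 384*(-5) = -1920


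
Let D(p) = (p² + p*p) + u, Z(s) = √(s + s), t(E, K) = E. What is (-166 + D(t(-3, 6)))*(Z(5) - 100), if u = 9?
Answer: 13900 - 139*√10 ≈ 13460.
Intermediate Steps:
Z(s) = √2*√s (Z(s) = √(2*s) = √2*√s)
D(p) = 9 + 2*p² (D(p) = (p² + p*p) + 9 = (p² + p²) + 9 = 2*p² + 9 = 9 + 2*p²)
(-166 + D(t(-3, 6)))*(Z(5) - 100) = (-166 + (9 + 2*(-3)²))*(√2*√5 - 100) = (-166 + (9 + 2*9))*(√10 - 100) = (-166 + (9 + 18))*(-100 + √10) = (-166 + 27)*(-100 + √10) = -139*(-100 + √10) = 13900 - 139*√10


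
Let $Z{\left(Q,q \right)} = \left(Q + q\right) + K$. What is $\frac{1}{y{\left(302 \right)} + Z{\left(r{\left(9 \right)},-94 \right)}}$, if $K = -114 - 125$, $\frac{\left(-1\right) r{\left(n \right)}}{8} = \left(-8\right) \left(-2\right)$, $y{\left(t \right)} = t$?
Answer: $- \frac{1}{159} \approx -0.0062893$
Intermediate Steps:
$r{\left(n \right)} = -128$ ($r{\left(n \right)} = - 8 \left(\left(-8\right) \left(-2\right)\right) = \left(-8\right) 16 = -128$)
$K = -239$
$Z{\left(Q,q \right)} = -239 + Q + q$ ($Z{\left(Q,q \right)} = \left(Q + q\right) - 239 = -239 + Q + q$)
$\frac{1}{y{\left(302 \right)} + Z{\left(r{\left(9 \right)},-94 \right)}} = \frac{1}{302 - 461} = \frac{1}{-159} = - \frac{1}{159}$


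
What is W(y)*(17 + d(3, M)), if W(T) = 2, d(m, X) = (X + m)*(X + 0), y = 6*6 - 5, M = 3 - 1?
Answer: 54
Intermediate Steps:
M = 2
y = 31 (y = 36 - 5 = 31)
d(m, X) = X*(X + m) (d(m, X) = (X + m)*X = X*(X + m))
W(y)*(17 + d(3, M)) = 2*(17 + 2*(2 + 3)) = 2*(17 + 2*5) = 2*(17 + 10) = 2*27 = 54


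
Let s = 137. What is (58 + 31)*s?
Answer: 12193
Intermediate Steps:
(58 + 31)*s = (58 + 31)*137 = 89*137 = 12193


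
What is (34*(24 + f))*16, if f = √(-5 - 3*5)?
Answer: 13056 + 1088*I*√5 ≈ 13056.0 + 2432.8*I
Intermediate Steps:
f = 2*I*√5 (f = √(-5 - 15) = √(-20) = 2*I*√5 ≈ 4.4721*I)
(34*(24 + f))*16 = (34*(24 + 2*I*√5))*16 = (816 + 68*I*√5)*16 = 13056 + 1088*I*√5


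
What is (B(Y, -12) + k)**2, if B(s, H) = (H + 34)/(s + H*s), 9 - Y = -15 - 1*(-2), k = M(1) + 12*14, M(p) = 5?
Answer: 3617604/121 ≈ 29898.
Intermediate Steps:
k = 173 (k = 5 + 12*14 = 5 + 168 = 173)
Y = 22 (Y = 9 - (-15 - 1*(-2)) = 9 - (-15 + 2) = 9 - 1*(-13) = 9 + 13 = 22)
B(s, H) = (34 + H)/(s + H*s)
(B(Y, -12) + k)**2 = ((34 - 12)/(22*(1 - 12)) + 173)**2 = ((1/22)*22/(-11) + 173)**2 = ((1/22)*(-1/11)*22 + 173)**2 = (-1/11 + 173)**2 = (1902/11)**2 = 3617604/121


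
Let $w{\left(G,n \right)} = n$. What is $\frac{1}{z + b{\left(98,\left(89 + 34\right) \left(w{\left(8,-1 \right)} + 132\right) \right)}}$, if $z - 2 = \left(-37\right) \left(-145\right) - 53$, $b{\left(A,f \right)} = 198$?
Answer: $\frac{1}{5512} \approx 0.00018142$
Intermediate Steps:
$z = 5314$ ($z = 2 - -5312 = 2 + \left(5365 - 53\right) = 2 + 5312 = 5314$)
$\frac{1}{z + b{\left(98,\left(89 + 34\right) \left(w{\left(8,-1 \right)} + 132\right) \right)}} = \frac{1}{5314 + 198} = \frac{1}{5512}$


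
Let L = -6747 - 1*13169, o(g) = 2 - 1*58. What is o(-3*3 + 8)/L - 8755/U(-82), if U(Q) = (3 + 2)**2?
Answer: -8718159/24895 ≈ -350.20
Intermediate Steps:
o(g) = -56 (o(g) = 2 - 58 = -56)
L = -19916 (L = -6747 - 13169 = -19916)
U(Q) = 25 (U(Q) = 5**2 = 25)
o(-3*3 + 8)/L - 8755/U(-82) = -56/(-19916) - 8755/25 = -56*(-1/19916) - 8755*1/25 = 14/4979 - 1751/5 = -8718159/24895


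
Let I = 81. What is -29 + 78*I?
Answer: 6289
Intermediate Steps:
-29 + 78*I = -29 + 78*81 = -29 + 6318 = 6289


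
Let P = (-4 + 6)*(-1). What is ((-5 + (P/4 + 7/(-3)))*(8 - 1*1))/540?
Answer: -329/3240 ≈ -0.10154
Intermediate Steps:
P = -2 (P = 2*(-1) = -2)
((-5 + (P/4 + 7/(-3)))*(8 - 1*1))/540 = ((-5 + (-2/4 + 7/(-3)))*(8 - 1*1))/540 = ((-5 + (-2*¼ + 7*(-⅓)))*(8 - 1))*(1/540) = ((-5 + (-½ - 7/3))*7)*(1/540) = ((-5 - 17/6)*7)*(1/540) = -47/6*7*(1/540) = -329/6*1/540 = -329/3240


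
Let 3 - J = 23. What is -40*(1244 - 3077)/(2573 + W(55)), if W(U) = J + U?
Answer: 9165/326 ≈ 28.113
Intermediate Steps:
J = -20 (J = 3 - 1*23 = 3 - 23 = -20)
W(U) = -20 + U
-40*(1244 - 3077)/(2573 + W(55)) = -40*(1244 - 3077)/(2573 + (-20 + 55)) = -(-73320)/(2573 + 35) = -(-73320)/2608 = -40*(-1833/2608) = 9165/326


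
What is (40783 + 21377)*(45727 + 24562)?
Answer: 4369164240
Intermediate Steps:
(40783 + 21377)*(45727 + 24562) = 62160*70289 = 4369164240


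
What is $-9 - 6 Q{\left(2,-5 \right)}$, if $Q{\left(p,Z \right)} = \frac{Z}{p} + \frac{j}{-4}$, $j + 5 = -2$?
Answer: $- \frac{9}{2} \approx -4.5$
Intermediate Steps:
$j = -7$ ($j = -5 - 2 = -7$)
$Q{\left(p,Z \right)} = \frac{7}{4} + \frac{Z}{p}$ ($Q{\left(p,Z \right)} = \frac{Z}{p} - \frac{7}{-4} = \frac{Z}{p} - - \frac{7}{4} = \frac{Z}{p} + \frac{7}{4} = \frac{7}{4} + \frac{Z}{p}$)
$-9 - 6 Q{\left(2,-5 \right)} = -9 - 6 \left(\frac{7}{4} - \frac{5}{2}\right) = -9 - - \frac{9}{2} = -9 + \frac{9}{2} = - \frac{9}{2}$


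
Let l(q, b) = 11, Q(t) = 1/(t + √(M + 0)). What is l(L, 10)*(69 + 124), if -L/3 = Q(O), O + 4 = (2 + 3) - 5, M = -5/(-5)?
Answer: 2123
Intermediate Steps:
M = 1 (M = -5*(-⅕) = 1)
O = -4 (O = -4 + ((2 + 3) - 5) = -4 + (5 - 5) = -4 + 0 = -4)
Q(t) = 1/(1 + t) (Q(t) = 1/(t + √(1 + 0)) = 1/(t + √1) = 1/(t + 1) = 1/(1 + t))
L = 1 (L = -3/(1 - 4) = -3/(-3) = -3*(-⅓) = 1)
l(L, 10)*(69 + 124) = 11*(69 + 124) = 11*193 = 2123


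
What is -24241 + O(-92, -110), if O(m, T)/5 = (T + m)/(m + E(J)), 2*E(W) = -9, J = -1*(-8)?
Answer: -4676493/193 ≈ -24231.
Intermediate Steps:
J = 8
E(W) = -9/2 (E(W) = (½)*(-9) = -9/2)
O(m, T) = 5*(T + m)/(-9/2 + m) (O(m, T) = 5*((T + m)/(m - 9/2)) = 5*((T + m)/(-9/2 + m)) = 5*(T + m)/(-9/2 + m))
-24241 + O(-92, -110) = -24241 + 10*(-110 - 92)/(-9 + 2*(-92)) = -24241 + 10*(-202)/(-9 - 184) = -24241 + 10*(-202)/(-193) = -24241 + 10*(-1/193)*(-202) = -24241 + 2020/193 = -4676493/193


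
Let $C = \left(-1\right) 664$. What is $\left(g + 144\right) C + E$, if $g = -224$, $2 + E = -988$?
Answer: $52130$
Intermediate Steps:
$E = -990$ ($E = -2 - 988 = -990$)
$C = -664$
$\left(g + 144\right) C + E = \left(-224 + 144\right) \left(-664\right) - 990 = \left(-80\right) \left(-664\right) - 990 = 53120 - 990 = 52130$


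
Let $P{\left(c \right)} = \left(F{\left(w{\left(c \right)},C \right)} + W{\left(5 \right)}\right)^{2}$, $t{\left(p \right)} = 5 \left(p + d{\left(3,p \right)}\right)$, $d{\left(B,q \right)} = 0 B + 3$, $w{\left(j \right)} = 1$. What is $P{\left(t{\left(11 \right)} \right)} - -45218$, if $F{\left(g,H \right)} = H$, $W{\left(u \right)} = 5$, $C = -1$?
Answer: $45234$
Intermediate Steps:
$d{\left(B,q \right)} = 3$ ($d{\left(B,q \right)} = 0 + 3 = 3$)
$t{\left(p \right)} = 15 + 5 p$ ($t{\left(p \right)} = 5 \left(p + 3\right) = 5 \left(3 + p\right) = 15 + 5 p$)
$P{\left(c \right)} = 16$ ($P{\left(c \right)} = \left(-1 + 5\right)^{2} = 4^{2} = 16$)
$P{\left(t{\left(11 \right)} \right)} - -45218 = 16 - -45218 = 16 + 45218 = 45234$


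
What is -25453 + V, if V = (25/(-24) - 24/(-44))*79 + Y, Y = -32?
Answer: -6738389/264 ≈ -25524.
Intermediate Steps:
V = -18797/264 (V = (25/(-24) - 24/(-44))*79 - 32 = (25*(-1/24) - 24*(-1/44))*79 - 32 = (-25/24 + 6/11)*79 - 32 = -131/264*79 - 32 = -10349/264 - 32 = -18797/264 ≈ -71.201)
-25453 + V = -25453 - 18797/264 = -6738389/264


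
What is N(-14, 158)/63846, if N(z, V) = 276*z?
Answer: -644/10641 ≈ -0.060521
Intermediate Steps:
N(-14, 158)/63846 = (276*(-14))/63846 = -3864*1/63846 = -644/10641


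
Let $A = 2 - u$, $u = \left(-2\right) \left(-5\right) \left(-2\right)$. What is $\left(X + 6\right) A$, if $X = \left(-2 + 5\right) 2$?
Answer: $264$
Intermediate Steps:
$u = -20$ ($u = 10 \left(-2\right) = -20$)
$X = 6$ ($X = 3 \cdot 2 = 6$)
$A = 22$ ($A = 2 - -20 = 2 + 20 = 22$)
$\left(X + 6\right) A = \left(6 + 6\right) 22 = 12 \cdot 22 = 264$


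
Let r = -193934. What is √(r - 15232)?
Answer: I*√209166 ≈ 457.35*I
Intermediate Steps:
√(r - 15232) = √(-193934 - 15232) = √(-209166) = I*√209166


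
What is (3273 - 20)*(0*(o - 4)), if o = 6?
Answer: 0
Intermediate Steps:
(3273 - 20)*(0*(o - 4)) = (3273 - 20)*(0*(6 - 4)) = 3253*(0*2) = 3253*0 = 0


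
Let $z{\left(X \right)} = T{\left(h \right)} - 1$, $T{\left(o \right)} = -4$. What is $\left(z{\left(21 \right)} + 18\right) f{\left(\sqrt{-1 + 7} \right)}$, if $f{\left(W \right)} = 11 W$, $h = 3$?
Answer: $143 \sqrt{6} \approx 350.28$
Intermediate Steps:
$z{\left(X \right)} = -5$ ($z{\left(X \right)} = -4 - 1 = -5$)
$\left(z{\left(21 \right)} + 18\right) f{\left(\sqrt{-1 + 7} \right)} = \left(-5 + 18\right) 11 \sqrt{-1 + 7} = 13 \cdot 11 \sqrt{6} = 143 \sqrt{6}$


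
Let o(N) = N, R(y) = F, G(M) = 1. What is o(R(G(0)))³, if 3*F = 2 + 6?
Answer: 512/27 ≈ 18.963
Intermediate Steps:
F = 8/3 (F = (2 + 6)/3 = (⅓)*8 = 8/3 ≈ 2.6667)
R(y) = 8/3
o(R(G(0)))³ = (8/3)³ = 512/27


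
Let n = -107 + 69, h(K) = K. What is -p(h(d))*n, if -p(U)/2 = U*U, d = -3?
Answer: -684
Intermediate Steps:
p(U) = -2*U**2 (p(U) = -2*U*U = -2*U**2)
n = -38
-p(h(d))*n = -(-2*(-3)**2)*(-38) = -(-2*9)*(-38) = -(-18)*(-38) = -1*684 = -684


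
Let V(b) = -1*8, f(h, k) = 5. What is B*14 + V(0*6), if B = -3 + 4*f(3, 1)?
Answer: 230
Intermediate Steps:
V(b) = -8
B = 17 (B = -3 + 4*5 = -3 + 20 = 17)
B*14 + V(0*6) = 17*14 - 8 = 238 - 8 = 230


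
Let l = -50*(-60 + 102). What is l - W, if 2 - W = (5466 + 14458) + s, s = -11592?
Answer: 6230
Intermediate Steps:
W = -8330 (W = 2 - ((5466 + 14458) - 11592) = 2 - (19924 - 11592) = 2 - 1*8332 = 2 - 8332 = -8330)
l = -2100 (l = -50*42 = -2100)
l - W = -2100 - 1*(-8330) = -2100 + 8330 = 6230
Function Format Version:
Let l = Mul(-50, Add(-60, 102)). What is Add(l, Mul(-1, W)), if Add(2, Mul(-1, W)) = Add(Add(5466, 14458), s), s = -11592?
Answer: 6230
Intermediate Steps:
W = -8330 (W = Add(2, Mul(-1, Add(Add(5466, 14458), -11592))) = Add(2, Mul(-1, Add(19924, -11592))) = Add(2, Mul(-1, 8332)) = Add(2, -8332) = -8330)
l = -2100 (l = Mul(-50, 42) = -2100)
Add(l, Mul(-1, W)) = Add(-2100, Mul(-1, -8330)) = Add(-2100, 8330) = 6230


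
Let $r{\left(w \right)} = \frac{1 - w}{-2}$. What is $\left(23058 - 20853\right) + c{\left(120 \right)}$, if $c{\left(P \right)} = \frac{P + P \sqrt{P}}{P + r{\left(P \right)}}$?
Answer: $\frac{791835}{359} + \frac{480 \sqrt{30}}{359} \approx 2213.0$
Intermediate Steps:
$r{\left(w \right)} = - \frac{1}{2} + \frac{w}{2}$ ($r{\left(w \right)} = \left(1 - w\right) \left(- \frac{1}{2}\right) = - \frac{1}{2} + \frac{w}{2}$)
$c{\left(P \right)} = \frac{P + P^{\frac{3}{2}}}{- \frac{1}{2} + \frac{3 P}{2}}$ ($c{\left(P \right)} = \frac{P + P \sqrt{P}}{P + \left(- \frac{1}{2} + \frac{P}{2}\right)} = \frac{P + P^{\frac{3}{2}}}{- \frac{1}{2} + \frac{3 P}{2}}$)
$\left(23058 - 20853\right) + c{\left(120 \right)} = \left(23058 - 20853\right) + \frac{2 \left(120 + 120^{\frac{3}{2}}\right)}{-1 + 3 \cdot 120} = 2205 + \frac{2 \left(120 + 240 \sqrt{30}\right)}{-1 + 360} = 2205 + \frac{2 \left(120 + 240 \sqrt{30}\right)}{359} = 2205 + 2 \cdot \frac{1}{359} \left(120 + 240 \sqrt{30}\right) = 2205 + \left(\frac{240}{359} + \frac{480 \sqrt{30}}{359}\right) = \frac{791835}{359} + \frac{480 \sqrt{30}}{359}$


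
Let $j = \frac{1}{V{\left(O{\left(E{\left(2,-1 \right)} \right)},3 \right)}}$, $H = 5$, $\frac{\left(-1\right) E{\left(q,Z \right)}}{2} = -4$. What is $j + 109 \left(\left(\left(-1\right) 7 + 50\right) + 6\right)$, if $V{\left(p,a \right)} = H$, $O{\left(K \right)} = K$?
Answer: $\frac{26706}{5} \approx 5341.2$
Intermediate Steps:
$E{\left(q,Z \right)} = 8$ ($E{\left(q,Z \right)} = \left(-2\right) \left(-4\right) = 8$)
$V{\left(p,a \right)} = 5$
$j = \frac{1}{5} \approx 0.2$
$j + 109 \left(\left(\left(-1\right) 7 + 50\right) + 6\right) = \frac{1}{5} + 109 \left(\left(\left(-1\right) 7 + 50\right) + 6\right) = \frac{1}{5} + 109 \left(\left(-7 + 50\right) + 6\right) = \frac{1}{5} + 109 \left(43 + 6\right) = \frac{1}{5} + 109 \cdot 49 = \frac{1}{5} + 5341 = \frac{26706}{5}$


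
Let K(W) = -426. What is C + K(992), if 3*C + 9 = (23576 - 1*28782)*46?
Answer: -240763/3 ≈ -80254.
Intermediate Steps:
C = -239485/3 (C = -3 + ((23576 - 1*28782)*46)/3 = -3 + ((23576 - 28782)*46)/3 = -3 + (-5206*46)/3 = -3 + (1/3)*(-239476) = -3 - 239476/3 = -239485/3 ≈ -79828.)
C + K(992) = -239485/3 - 426 = -240763/3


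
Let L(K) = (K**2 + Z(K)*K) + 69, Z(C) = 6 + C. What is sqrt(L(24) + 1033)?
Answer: sqrt(2398) ≈ 48.969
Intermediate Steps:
L(K) = 69 + K**2 + K*(6 + K) (L(K) = (K**2 + (6 + K)*K) + 69 = (K**2 + K*(6 + K)) + 69 = 69 + K**2 + K*(6 + K))
sqrt(L(24) + 1033) = sqrt((69 + 24**2 + 24*(6 + 24)) + 1033) = sqrt((69 + 576 + 24*30) + 1033) = sqrt((69 + 576 + 720) + 1033) = sqrt(1365 + 1033) = sqrt(2398)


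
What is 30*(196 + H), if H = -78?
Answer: 3540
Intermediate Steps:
30*(196 + H) = 30*(196 - 78) = 30*118 = 3540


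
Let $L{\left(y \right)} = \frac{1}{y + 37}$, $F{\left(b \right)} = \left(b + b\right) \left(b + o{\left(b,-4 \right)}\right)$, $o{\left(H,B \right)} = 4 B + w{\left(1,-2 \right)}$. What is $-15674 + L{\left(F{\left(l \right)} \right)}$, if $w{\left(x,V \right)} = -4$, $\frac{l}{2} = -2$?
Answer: $- \frac{3589345}{229} \approx -15674.0$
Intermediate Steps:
$l = -4$ ($l = 2 \left(-2\right) = -4$)
$o{\left(H,B \right)} = -4 + 4 B$ ($o{\left(H,B \right)} = 4 B - 4 = -4 + 4 B$)
$F{\left(b \right)} = 2 b \left(-20 + b\right)$ ($F{\left(b \right)} = \left(b + b\right) \left(b + \left(-4 + 4 \left(-4\right)\right)\right) = 2 b \left(b - 20\right) = 2 b \left(-20 + b\right)$)
$L{\left(y \right)} = \frac{1}{37 + y}$
$-15674 + L{\left(F{\left(l \right)} \right)} = -15674 + \frac{1}{37 + 2 \left(-4\right) \left(-20 - 4\right)} = -15674 + \frac{1}{37 + 2 \left(-4\right) \left(-24\right)} = -15674 + \frac{1}{37 + 192} = -15674 + \frac{1}{229} = - \frac{3589345}{229}$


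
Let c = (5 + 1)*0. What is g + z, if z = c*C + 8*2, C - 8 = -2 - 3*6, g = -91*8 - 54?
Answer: -766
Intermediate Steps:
g = -782 (g = -728 - 54 = -782)
C = -12 (C = 8 + (-2 - 3*6) = 8 + (-2 - 18) = 8 - 20 = -12)
c = 0 (c = 6*0 = 0)
z = 16 (z = 0*(-12) + 8*2 = 0 + 16 = 16)
g + z = -782 + 16 = -766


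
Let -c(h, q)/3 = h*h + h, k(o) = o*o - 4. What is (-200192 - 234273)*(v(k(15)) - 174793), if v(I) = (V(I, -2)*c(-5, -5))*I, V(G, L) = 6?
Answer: 110507476145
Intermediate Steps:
k(o) = -4 + o**2 (k(o) = o**2 - 4 = -4 + o**2)
c(h, q) = -3*h - 3*h**2 (c(h, q) = -3*(h*h + h) = -3*(h**2 + h) = -3*(h + h**2) = -3*h - 3*h**2)
v(I) = -360*I (v(I) = (6*(-3*(-5)*(1 - 5)))*I = (6*(-3*(-5)*(-4)))*I = (6*(-60))*I = -360*I)
(-200192 - 234273)*(v(k(15)) - 174793) = (-200192 - 234273)*(-360*(-4 + 15**2) - 174793) = -434465*(-360*(-4 + 225) - 174793) = -434465*(-360*221 - 174793) = -434465*(-79560 - 174793) = -434465*(-254353) = 110507476145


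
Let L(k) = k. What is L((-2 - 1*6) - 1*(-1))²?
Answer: 49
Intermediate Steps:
L((-2 - 1*6) - 1*(-1))² = ((-2 - 1*6) - 1*(-1))² = ((-2 - 6) + 1)² = (-8 + 1)² = (-7)² = 49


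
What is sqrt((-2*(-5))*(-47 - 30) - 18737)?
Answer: I*sqrt(19507) ≈ 139.67*I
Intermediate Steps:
sqrt((-2*(-5))*(-47 - 30) - 18737) = sqrt(10*(-77) - 18737) = sqrt(-770 - 18737) = sqrt(-19507) = I*sqrt(19507)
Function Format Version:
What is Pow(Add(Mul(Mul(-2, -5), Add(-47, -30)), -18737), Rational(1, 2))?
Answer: Mul(I, Pow(19507, Rational(1, 2))) ≈ Mul(139.67, I)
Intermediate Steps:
Pow(Add(Mul(Mul(-2, -5), Add(-47, -30)), -18737), Rational(1, 2)) = Pow(Add(Mul(10, -77), -18737), Rational(1, 2)) = Pow(Add(-770, -18737), Rational(1, 2)) = Pow(-19507, Rational(1, 2)) = Mul(I, Pow(19507, Rational(1, 2)))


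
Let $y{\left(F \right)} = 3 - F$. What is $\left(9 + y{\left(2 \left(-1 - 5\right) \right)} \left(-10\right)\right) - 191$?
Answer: $-332$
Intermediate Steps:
$\left(9 + y{\left(2 \left(-1 - 5\right) \right)} \left(-10\right)\right) - 191 = \left(9 + \left(3 - 2 \left(-1 - 5\right)\right) \left(-10\right)\right) - 191 = \left(9 + \left(3 - 2 \left(-6\right)\right) \left(-10\right)\right) - 191 = \left(9 + \left(3 - -12\right) \left(-10\right)\right) - 191 = \left(9 + \left(3 + 12\right) \left(-10\right)\right) - 191 = \left(9 + 15 \left(-10\right)\right) - 191 = \left(9 - 150\right) - 191 = -141 - 191 = -332$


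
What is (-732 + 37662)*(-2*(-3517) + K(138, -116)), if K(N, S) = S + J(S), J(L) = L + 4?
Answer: 251345580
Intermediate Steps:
J(L) = 4 + L
K(N, S) = 4 + 2*S (K(N, S) = S + (4 + S) = 4 + 2*S)
(-732 + 37662)*(-2*(-3517) + K(138, -116)) = (-732 + 37662)*(-2*(-3517) + (4 + 2*(-116))) = 36930*(7034 + (4 - 232)) = 36930*(7034 - 228) = 36930*6806 = 251345580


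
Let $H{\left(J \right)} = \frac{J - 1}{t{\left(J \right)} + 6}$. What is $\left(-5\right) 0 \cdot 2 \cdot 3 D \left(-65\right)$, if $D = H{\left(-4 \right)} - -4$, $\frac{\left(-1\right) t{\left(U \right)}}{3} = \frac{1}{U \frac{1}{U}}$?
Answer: $0$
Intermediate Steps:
$t{\left(U \right)} = -3$ ($t{\left(U \right)} = - \frac{3}{U \frac{1}{U}} = - \frac{3}{1} = \left(-3\right) 1 = -3$)
$H{\left(J \right)} = - \frac{1}{3} + \frac{J}{3}$ ($H{\left(J \right)} = \frac{J - 1}{-3 + 6} = \frac{-1 + J}{3} = \left(-1 + J\right) \frac{1}{3} = - \frac{1}{3} + \frac{J}{3}$)
$D = \frac{7}{3}$ ($D = \left(- \frac{1}{3} + \frac{1}{3} \left(-4\right)\right) - -4 = \left(- \frac{1}{3} - \frac{4}{3}\right) + 4 = - \frac{5}{3} + 4 = \frac{7}{3} \approx 2.3333$)
$\left(-5\right) 0 \cdot 2 \cdot 3 D \left(-65\right) = \left(-5\right) 0 \cdot 2 \cdot 3 \cdot \frac{7}{3} \left(-65\right) = 0 \cdot 6 \cdot \frac{7}{3} \left(-65\right) = 0 \cdot 14 \left(-65\right) = 0 \left(-65\right) = 0$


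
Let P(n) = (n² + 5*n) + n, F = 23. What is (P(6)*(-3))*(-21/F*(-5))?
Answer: -22680/23 ≈ -986.09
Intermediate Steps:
P(n) = n² + 6*n
(P(6)*(-3))*(-21/F*(-5)) = ((6*(6 + 6))*(-3))*(-21/23*(-5)) = ((6*12)*(-3))*(-21*1/23*(-5)) = (72*(-3))*(-21/23*(-5)) = -216*105/23 = -22680/23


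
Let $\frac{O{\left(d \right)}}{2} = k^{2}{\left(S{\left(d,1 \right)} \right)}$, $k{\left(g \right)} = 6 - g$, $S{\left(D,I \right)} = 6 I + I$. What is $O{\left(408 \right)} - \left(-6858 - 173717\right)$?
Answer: $180577$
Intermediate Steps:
$S{\left(D,I \right)} = 7 I$
$O{\left(d \right)} = 2$ ($O{\left(d \right)} = 2 \left(6 - 7 \cdot 1\right)^{2} = 2 \left(6 - 7\right)^{2} = 2 \left(-1\right)^{2} = 2 \cdot 1 = 2$)
$O{\left(408 \right)} - \left(-6858 - 173717\right) = 2 - \left(-6858 - 173717\right) = 2 - -180575 = 2 + 180575 = 180577$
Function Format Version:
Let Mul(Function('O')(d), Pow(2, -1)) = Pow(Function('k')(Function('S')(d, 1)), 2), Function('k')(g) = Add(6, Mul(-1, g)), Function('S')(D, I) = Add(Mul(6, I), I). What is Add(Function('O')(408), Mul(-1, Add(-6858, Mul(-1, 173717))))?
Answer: 180577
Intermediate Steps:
Function('S')(D, I) = Mul(7, I)
Function('O')(d) = 2 (Function('O')(d) = Mul(2, Pow(Add(6, Mul(-1, Mul(7, 1))), 2)) = Mul(2, Pow(Add(6, Mul(-1, 7)), 2)) = Mul(2, Pow(Add(6, -7), 2)) = Mul(2, Pow(-1, 2)) = Mul(2, 1) = 2)
Add(Function('O')(408), Mul(-1, Add(-6858, Mul(-1, 173717)))) = Add(2, Mul(-1, Add(-6858, Mul(-1, 173717)))) = Add(2, Mul(-1, Add(-6858, -173717))) = Add(2, Mul(-1, -180575)) = Add(2, 180575) = 180577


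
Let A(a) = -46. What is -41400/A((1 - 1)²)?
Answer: 900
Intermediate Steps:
-41400/A((1 - 1)²) = -41400/(-46) = -41400*(-1/46) = 900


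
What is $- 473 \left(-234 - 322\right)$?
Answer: $262988$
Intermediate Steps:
$- 473 \left(-234 - 322\right) = \left(-473\right) \left(-556\right) = 262988$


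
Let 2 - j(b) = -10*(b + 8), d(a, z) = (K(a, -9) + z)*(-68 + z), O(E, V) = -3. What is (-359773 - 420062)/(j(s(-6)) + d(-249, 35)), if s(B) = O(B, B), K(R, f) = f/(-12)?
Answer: 3119340/4511 ≈ 691.50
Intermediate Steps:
K(R, f) = -f/12 (K(R, f) = f*(-1/12) = -f/12)
d(a, z) = (-68 + z)*(¾ + z) (d(a, z) = (-1/12*(-9) + z)*(-68 + z) = (¾ + z)*(-68 + z) = (-68 + z)*(¾ + z))
s(B) = -3
j(b) = 82 + 10*b (j(b) = 2 - (-10)*(b + 8) = 2 - (-10)*(8 + b) = 2 - (-80 - 10*b) = 2 + (80 + 10*b) = 82 + 10*b)
(-359773 - 420062)/(j(s(-6)) + d(-249, 35)) = (-359773 - 420062)/((82 + 10*(-3)) + (-51 + 35² - 269/4*35)) = -779835/((82 - 30) + (-51 + 1225 - 9415/4)) = -779835/(52 - 4719/4) = -779835/(-4511/4) = -779835*(-4/4511) = 3119340/4511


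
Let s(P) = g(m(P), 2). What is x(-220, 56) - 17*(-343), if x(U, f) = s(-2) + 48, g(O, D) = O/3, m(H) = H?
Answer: 17635/3 ≈ 5878.3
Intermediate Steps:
g(O, D) = O/3 (g(O, D) = O*(⅓) = O/3)
s(P) = P/3
x(U, f) = 142/3 (x(U, f) = (⅓)*(-2) + 48 = -⅔ + 48 = 142/3)
x(-220, 56) - 17*(-343) = 142/3 - 17*(-343) = 142/3 - 1*(-5831) = 142/3 + 5831 = 17635/3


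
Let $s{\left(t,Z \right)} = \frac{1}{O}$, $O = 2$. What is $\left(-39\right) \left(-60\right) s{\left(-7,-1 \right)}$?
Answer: $1170$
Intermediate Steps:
$s{\left(t,Z \right)} = \frac{1}{2}$
$\left(-39\right) \left(-60\right) s{\left(-7,-1 \right)} = \left(-39\right) \left(-60\right) \frac{1}{2} = 2340 \cdot \frac{1}{2} = 1170$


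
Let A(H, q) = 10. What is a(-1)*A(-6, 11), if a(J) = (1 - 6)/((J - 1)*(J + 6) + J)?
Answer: 50/11 ≈ 4.5455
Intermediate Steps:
a(J) = -5/(J + (-1 + J)*(6 + J)) (a(J) = -5/((-1 + J)*(6 + J) + J) = -5/(J + (-1 + J)*(6 + J)))
a(-1)*A(-6, 11) = -5/(-6 + (-1)² + 6*(-1))*10 = -5/(-6 + 1 - 6)*10 = -5/(-11)*10 = -5*(-1/11)*10 = (5/11)*10 = 50/11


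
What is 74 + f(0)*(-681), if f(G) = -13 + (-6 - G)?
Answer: 13013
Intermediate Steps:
f(G) = -19 - G
74 + f(0)*(-681) = 74 + (-19 - 1*0)*(-681) = 74 + (-19 + 0)*(-681) = 74 - 19*(-681) = 74 + 12939 = 13013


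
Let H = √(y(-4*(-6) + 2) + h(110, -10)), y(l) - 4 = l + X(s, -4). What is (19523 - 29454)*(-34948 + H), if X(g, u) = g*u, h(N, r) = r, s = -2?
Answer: 347068588 - 19862*√7 ≈ 3.4702e+8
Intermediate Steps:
y(l) = 12 + l (y(l) = 4 + (l - 2*(-4)) = 4 + (l + 8) = 4 + (8 + l) = 12 + l)
H = 2*√7 (H = √((12 + (-4*(-6) + 2)) - 10) = √((12 + (24 + 2)) - 10) = √((12 + 26) - 10) = √(38 - 10) = √28 = 2*√7 ≈ 5.2915)
(19523 - 29454)*(-34948 + H) = (19523 - 29454)*(-34948 + 2*√7) = -9931*(-34948 + 2*√7) = 347068588 - 19862*√7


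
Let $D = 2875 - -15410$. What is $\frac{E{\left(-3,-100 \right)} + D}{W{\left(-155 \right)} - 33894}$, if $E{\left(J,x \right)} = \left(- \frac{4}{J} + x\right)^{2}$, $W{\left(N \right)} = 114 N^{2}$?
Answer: $\frac{252181}{24344604} \approx 0.010359$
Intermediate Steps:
$D = 18285$ ($D = 2875 + 15410 = 18285$)
$E{\left(J,x \right)} = \left(x - \frac{4}{J}\right)^{2}$
$\frac{E{\left(-3,-100 \right)} + D}{W{\left(-155 \right)} - 33894} = \frac{\frac{\left(-4 - -300\right)^{2}}{9} + 18285}{114 \left(-155\right)^{2} - 33894} = \frac{\frac{\left(-4 + 300\right)^{2}}{9} + 18285}{114 \cdot 24025 - 33894} = \frac{\frac{296^{2}}{9} + 18285}{2738850 - 33894} = \frac{\frac{1}{9} \cdot 87616 + 18285}{2704956} = \left(\frac{87616}{9} + 18285\right) \frac{1}{2704956} = \frac{252181}{9} \cdot \frac{1}{2704956} = \frac{252181}{24344604}$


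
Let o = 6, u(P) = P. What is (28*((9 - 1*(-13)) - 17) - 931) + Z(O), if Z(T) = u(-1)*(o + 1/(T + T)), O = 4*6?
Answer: -38257/48 ≈ -797.02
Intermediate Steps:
O = 24
Z(T) = -6 - 1/(2*T) (Z(T) = -(6 + 1/(T + T)) = -(6 + 1/(2*T)) = -6 - 1/(2*T))
(28*((9 - 1*(-13)) - 17) - 931) + Z(O) = (28*((9 - 1*(-13)) - 17) - 931) + (-6 - 1/2/24) = (28*((9 + 13) - 17) - 931) + (-6 - 1/2*1/24) = (28*(22 - 17) - 931) + (-6 - 1/48) = (28*5 - 931) - 289/48 = (140 - 931) - 289/48 = -791 - 289/48 = -38257/48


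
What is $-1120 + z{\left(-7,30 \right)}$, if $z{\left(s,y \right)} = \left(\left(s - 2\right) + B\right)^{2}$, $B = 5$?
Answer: $-1104$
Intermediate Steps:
$z{\left(s,y \right)} = \left(3 + s\right)^{2}$ ($z{\left(s,y \right)} = \left(\left(s - 2\right) + 5\right)^{2} = \left(\left(-2 + s\right) + 5\right)^{2} = \left(3 + s\right)^{2}$)
$-1120 + z{\left(-7,30 \right)} = -1120 + \left(3 - 7\right)^{2} = -1120 + \left(-4\right)^{2} = -1120 + 16 = -1104$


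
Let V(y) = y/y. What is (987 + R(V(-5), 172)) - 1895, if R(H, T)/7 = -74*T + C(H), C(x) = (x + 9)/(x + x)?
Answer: -89969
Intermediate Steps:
C(x) = (9 + x)/(2*x) (C(x) = (9 + x)/((2*x)) = (9 + x)*(1/(2*x)) = (9 + x)/(2*x))
V(y) = 1
R(H, T) = -518*T + 7*(9 + H)/(2*H) (R(H, T) = 7*(-74*T + (9 + H)/(2*H)) = -518*T + 7*(9 + H)/(2*H))
(987 + R(V(-5), 172)) - 1895 = (987 + (7/2 - 518*172 + (63/2)/1)) - 1895 = (987 + (7/2 - 89096 + (63/2)*1)) - 1895 = (987 + (7/2 - 89096 + 63/2)) - 1895 = (987 - 89061) - 1895 = -88074 - 1895 = -89969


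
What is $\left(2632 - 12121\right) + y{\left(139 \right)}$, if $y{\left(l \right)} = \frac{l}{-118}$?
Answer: $- \frac{1119841}{118} \approx -9490.2$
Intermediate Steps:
$y{\left(l \right)} = - \frac{l}{118}$ ($y{\left(l \right)} = l \left(- \frac{1}{118}\right) = - \frac{l}{118}$)
$\left(2632 - 12121\right) + y{\left(139 \right)} = \left(2632 - 12121\right) - \frac{139}{118} = -9489 - \frac{139}{118} = - \frac{1119841}{118}$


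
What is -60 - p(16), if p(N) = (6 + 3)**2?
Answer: -141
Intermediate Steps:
p(N) = 81 (p(N) = 9**2 = 81)
-60 - p(16) = -60 - 1*81 = -60 - 81 = -141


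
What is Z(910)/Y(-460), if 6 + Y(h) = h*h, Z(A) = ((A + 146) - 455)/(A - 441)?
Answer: 601/99237586 ≈ 6.0562e-6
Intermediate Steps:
Z(A) = (-309 + A)/(-441 + A) (Z(A) = ((146 + A) - 455)/(-441 + A) = (-309 + A)/(-441 + A))
Y(h) = -6 + h**2 (Y(h) = -6 + h*h = -6 + h**2)
Z(910)/Y(-460) = ((-309 + 910)/(-441 + 910))/(-6 + (-460)**2) = (601/469)/(-6 + 211600) = ((1/469)*601)/211594 = (601/469)*(1/211594) = 601/99237586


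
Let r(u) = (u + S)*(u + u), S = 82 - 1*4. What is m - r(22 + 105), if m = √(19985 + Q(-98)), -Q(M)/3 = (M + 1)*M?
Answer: -52070 + I*√8533 ≈ -52070.0 + 92.374*I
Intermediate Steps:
Q(M) = -3*M*(1 + M) (Q(M) = -3*(M + 1)*M = -3*(1 + M)*M = -3*M*(1 + M))
S = 78 (S = 82 - 4 = 78)
m = I*√8533 (m = √(19985 - 3*(-98)*(1 - 98)) = √(19985 - 3*(-98)*(-97)) = √(19985 - 28518) = √(-8533) = I*√8533 ≈ 92.374*I)
r(u) = 2*u*(78 + u) (r(u) = (u + 78)*(u + u) = (78 + u)*(2*u) = 2*u*(78 + u))
m - r(22 + 105) = I*√8533 - 2*(22 + 105)*(78 + (22 + 105)) = I*√8533 - 2*127*(78 + 127) = I*√8533 - 2*127*205 = I*√8533 - 1*52070 = I*√8533 - 52070 = -52070 + I*√8533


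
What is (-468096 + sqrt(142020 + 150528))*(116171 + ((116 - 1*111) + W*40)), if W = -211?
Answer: -50430790656 + 215472*sqrt(73137) ≈ -5.0373e+10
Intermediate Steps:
(-468096 + sqrt(142020 + 150528))*(116171 + ((116 - 1*111) + W*40)) = (-468096 + sqrt(142020 + 150528))*(116171 + ((116 - 1*111) - 211*40)) = (-468096 + sqrt(292548))*(116171 + ((116 - 111) - 8440)) = (-468096 + 2*sqrt(73137))*(116171 + (5 - 8440)) = (-468096 + 2*sqrt(73137))*(116171 - 8435) = (-468096 + 2*sqrt(73137))*107736 = -50430790656 + 215472*sqrt(73137)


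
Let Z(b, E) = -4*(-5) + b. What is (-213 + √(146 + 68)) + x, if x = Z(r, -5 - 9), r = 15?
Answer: -178 + √214 ≈ -163.37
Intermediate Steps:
Z(b, E) = 20 + b
x = 35 (x = 20 + 15 = 35)
(-213 + √(146 + 68)) + x = (-213 + √(146 + 68)) + 35 = (-213 + √214) + 35 = -178 + √214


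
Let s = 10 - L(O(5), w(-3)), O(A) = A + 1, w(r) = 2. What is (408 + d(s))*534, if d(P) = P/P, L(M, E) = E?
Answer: 218406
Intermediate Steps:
O(A) = 1 + A
s = 8 (s = 10 - 1*2 = 10 - 2 = 8)
d(P) = 1
(408 + d(s))*534 = (408 + 1)*534 = 409*534 = 218406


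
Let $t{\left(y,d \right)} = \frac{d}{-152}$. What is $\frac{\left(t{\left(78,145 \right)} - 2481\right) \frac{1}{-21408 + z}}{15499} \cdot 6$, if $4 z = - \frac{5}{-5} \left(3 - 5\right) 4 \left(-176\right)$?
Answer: $\frac{1131771}{24802367744} \approx 4.5632 \cdot 10^{-5}$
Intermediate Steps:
$z = 352$ ($z = \frac{- \frac{5}{-5} \left(3 - 5\right) 4 \left(-176\right)}{4} = \frac{\left(-5\right) \left(- \frac{1}{5}\right) \left(-2\right) 4 \left(-176\right)}{4} = \frac{1 \left(-2\right) 4 \left(-176\right)}{4} = \frac{\left(-2\right) 4 \left(-176\right)}{4} = \frac{\left(-8\right) \left(-176\right)}{4} = \frac{1}{4} \cdot 1408 = 352$)
$t{\left(y,d \right)} = - \frac{d}{152}$ ($t{\left(y,d \right)} = d \left(- \frac{1}{152}\right) = - \frac{d}{152}$)
$\frac{\left(t{\left(78,145 \right)} - 2481\right) \frac{1}{-21408 + z}}{15499} \cdot 6 = \frac{\left(\left(- \frac{1}{152}\right) 145 - 2481\right) \frac{1}{-21408 + 352}}{15499} \cdot 6 = \frac{- \frac{145}{152} - 2481}{-21056} \cdot \frac{1}{15499} \cdot 6 = \left(- \frac{377257}{152}\right) \left(- \frac{1}{21056}\right) \frac{1}{15499} \cdot 6 = \frac{377257}{3200512} \cdot \frac{1}{15499} \cdot 6 = \frac{377257}{49604735488} \cdot 6 = \frac{1131771}{24802367744}$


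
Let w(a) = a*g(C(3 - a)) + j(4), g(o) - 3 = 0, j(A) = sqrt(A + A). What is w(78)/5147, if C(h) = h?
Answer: 234/5147 + 2*sqrt(2)/5147 ≈ 0.046013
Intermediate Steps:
j(A) = sqrt(2)*sqrt(A) (j(A) = sqrt(2*A) = sqrt(2)*sqrt(A))
g(o) = 3 (g(o) = 3 + 0 = 3)
w(a) = 2*sqrt(2) + 3*a (w(a) = a*3 + sqrt(2)*sqrt(4) = 3*a + sqrt(2)*2 = 3*a + 2*sqrt(2) = 2*sqrt(2) + 3*a)
w(78)/5147 = (2*sqrt(2) + 3*78)/5147 = (2*sqrt(2) + 234)*(1/5147) = (234 + 2*sqrt(2))*(1/5147) = 234/5147 + 2*sqrt(2)/5147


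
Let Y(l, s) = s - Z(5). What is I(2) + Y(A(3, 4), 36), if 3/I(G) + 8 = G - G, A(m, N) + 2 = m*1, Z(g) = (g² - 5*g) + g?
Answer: 245/8 ≈ 30.625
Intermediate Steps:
Z(g) = g² - 4*g
A(m, N) = -2 + m (A(m, N) = -2 + m*1 = -2 + m)
Y(l, s) = -5 + s (Y(l, s) = s - 5*(-4 + 5) = s - 5 = -5 + s)
I(G) = -3/8 (I(G) = 3/(-8 + (G - G)) = 3/(-8 + 0) = 3/(-8) = 3*(-⅛) = -3/8)
I(2) + Y(A(3, 4), 36) = -3/8 + (-5 + 36) = -3/8 + 31 = 245/8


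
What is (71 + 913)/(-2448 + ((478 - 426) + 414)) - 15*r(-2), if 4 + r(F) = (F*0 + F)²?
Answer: -492/991 ≈ -0.49647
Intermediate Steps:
r(F) = -4 + F² (r(F) = -4 + (F*0 + F)² = -4 + (0 + F)² = -4 + F²)
(71 + 913)/(-2448 + ((478 - 426) + 414)) - 15*r(-2) = (71 + 913)/(-2448 + ((478 - 426) + 414)) - 15*(-4 + (-2)²) = 984/(-2448 + (52 + 414)) - 15*(-4 + 4) = 984/(-2448 + 466) - 15*0 = 984/(-1982) - 1*0 = 984*(-1/1982) + 0 = -492/991 + 0 = -492/991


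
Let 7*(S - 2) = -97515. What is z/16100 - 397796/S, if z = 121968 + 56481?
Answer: 62230565149/1569766100 ≈ 39.643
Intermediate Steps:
z = 178449
S = -97501/7 (S = 2 + (⅐)*(-97515) = 2 - 97515/7 = -97501/7 ≈ -13929.)
z/16100 - 397796/S = 178449/16100 - 397796/(-97501/7) = 178449*(1/16100) - 397796*(-7/97501) = 178449/16100 + 2784572/97501 = 62230565149/1569766100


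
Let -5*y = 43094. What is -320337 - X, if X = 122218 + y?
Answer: -2169681/5 ≈ -4.3394e+5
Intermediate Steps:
y = -43094/5 (y = -1/5*43094 = -43094/5 ≈ -8618.8)
X = 567996/5 (X = 122218 - 43094/5 = 567996/5 ≈ 1.1360e+5)
-320337 - X = -320337 - 1*567996/5 = -320337 - 567996/5 = -2169681/5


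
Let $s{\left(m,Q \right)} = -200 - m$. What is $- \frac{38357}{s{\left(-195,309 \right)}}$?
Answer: $\frac{38357}{5} \approx 7671.4$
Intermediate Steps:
$- \frac{38357}{s{\left(-195,309 \right)}} = - \frac{38357}{-200 - -195} = - \frac{38357}{-200 + 195} = - \frac{38357}{-5} = \left(-38357\right) \left(- \frac{1}{5}\right) = \frac{38357}{5}$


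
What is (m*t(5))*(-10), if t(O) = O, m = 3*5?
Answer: -750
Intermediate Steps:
m = 15
(m*t(5))*(-10) = (15*5)*(-10) = 75*(-10) = -750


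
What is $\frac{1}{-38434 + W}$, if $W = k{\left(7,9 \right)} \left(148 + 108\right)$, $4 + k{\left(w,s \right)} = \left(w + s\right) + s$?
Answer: $- \frac{1}{33058} \approx -3.025 \cdot 10^{-5}$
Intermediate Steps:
$k{\left(w,s \right)} = -4 + w + 2 s$ ($k{\left(w,s \right)} = -4 + \left(\left(w + s\right) + s\right) = -4 + \left(\left(s + w\right) + s\right) = -4 + \left(w + 2 s\right) = -4 + w + 2 s$)
$W = 5376$ ($W = \left(-4 + 7 + 2 \cdot 9\right) \left(148 + 108\right) = \left(-4 + 7 + 18\right) 256 = 21 \cdot 256 = 5376$)
$\frac{1}{-38434 + W} = \frac{1}{-38434 + 5376} = \frac{1}{-33058} = - \frac{1}{33058}$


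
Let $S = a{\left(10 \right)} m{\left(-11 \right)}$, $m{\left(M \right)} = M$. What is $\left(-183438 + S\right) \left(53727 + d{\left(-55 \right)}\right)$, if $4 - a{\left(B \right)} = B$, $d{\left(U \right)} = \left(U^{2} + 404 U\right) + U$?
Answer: $-6322116444$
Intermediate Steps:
$d{\left(U \right)} = U^{2} + 405 U$
$a{\left(B \right)} = 4 - B$
$S = 66$ ($S = \left(4 - 10\right) \left(-11\right) = \left(-6\right) \left(-11\right) = 66$)
$\left(-183438 + S\right) \left(53727 + d{\left(-55 \right)}\right) = \left(-183438 + 66\right) \left(53727 - 55 \left(405 - 55\right)\right) = - 183372 \left(53727 - 19250\right) = \left(-183372\right) 34477 = -6322116444$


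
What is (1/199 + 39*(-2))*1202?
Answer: -18656242/199 ≈ -93750.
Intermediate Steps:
(1/199 + 39*(-2))*1202 = (1/199 - 78)*1202 = -15521/199*1202 = -18656242/199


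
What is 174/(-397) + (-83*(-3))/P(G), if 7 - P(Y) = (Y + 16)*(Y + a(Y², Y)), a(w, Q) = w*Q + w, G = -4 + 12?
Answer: -2536419/5561573 ≈ -0.45606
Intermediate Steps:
G = 8
a(w, Q) = w + Q*w (a(w, Q) = Q*w + w = w + Q*w)
P(Y) = 7 - (16 + Y)*(Y + Y²*(1 + Y)) (P(Y) = 7 - (Y + 16)*(Y + Y²*(1 + Y)) = 7 - (16 + Y)*(Y + Y²*(1 + Y)))
174/(-397) + (-83*(-3))/P(G) = 174/(-397) + (-83*(-3))/(7 - 1*8⁴ - 17*8² - 17*8³ - 16*8) = 174*(-1/397) + 249/(7 - 1*4096 - 17*64 - 17*512 - 128) = -174/397 + 249/(7 - 4096 - 1088 - 8704 - 128) = -174/397 + 249/(-14009) = -174/397 + 249*(-1/14009) = -174/397 - 249/14009 = -2536419/5561573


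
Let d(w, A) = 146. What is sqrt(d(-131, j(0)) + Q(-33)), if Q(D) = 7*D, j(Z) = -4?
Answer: I*sqrt(85) ≈ 9.2195*I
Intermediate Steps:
sqrt(d(-131, j(0)) + Q(-33)) = sqrt(146 + 7*(-33)) = sqrt(146 - 231) = sqrt(-85) = I*sqrt(85)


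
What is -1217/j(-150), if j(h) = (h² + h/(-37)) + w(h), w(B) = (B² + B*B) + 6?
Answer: -45029/2497872 ≈ -0.018027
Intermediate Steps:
w(B) = 6 + 2*B² (w(B) = (B² + B²) + 6 = 2*B² + 6 = 6 + 2*B²)
j(h) = 6 + 3*h² - h/37 (j(h) = (h² + h/(-37)) + (6 + 2*h²) = (h² - h/37) + (6 + 2*h²) = 6 + 3*h² - h/37)
-1217/j(-150) = -1217/(6 + 3*(-150)² - 1/37*(-150)) = -1217/(6 + 3*22500 + 150/37) = -1217/(6 + 67500 + 150/37) = -1217/2497872/37 = -1217*37/2497872 = -45029/2497872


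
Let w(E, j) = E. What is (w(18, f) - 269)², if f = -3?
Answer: 63001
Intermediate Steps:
(w(18, f) - 269)² = (18 - 269)² = (-251)² = 63001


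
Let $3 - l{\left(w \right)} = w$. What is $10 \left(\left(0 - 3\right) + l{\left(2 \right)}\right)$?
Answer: $-20$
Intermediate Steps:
$l{\left(w \right)} = 3 - w$
$10 \left(\left(0 - 3\right) + l{\left(2 \right)}\right) = 10 \left(\left(0 - 3\right) + \left(3 - 2\right)\right) = 10 \left(-3 + 1\right) = 10 \left(-2\right) = -20$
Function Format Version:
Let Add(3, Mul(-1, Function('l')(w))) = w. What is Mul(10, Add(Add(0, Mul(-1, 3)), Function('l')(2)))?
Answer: -20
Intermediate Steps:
Function('l')(w) = Add(3, Mul(-1, w))
Mul(10, Add(Add(0, Mul(-1, 3)), Function('l')(2))) = Mul(10, Add(Add(0, Mul(-1, 3)), Add(3, Mul(-1, 2)))) = Mul(10, Add(Add(0, -3), Add(3, -2))) = Mul(10, Add(-3, 1)) = Mul(10, -2) = -20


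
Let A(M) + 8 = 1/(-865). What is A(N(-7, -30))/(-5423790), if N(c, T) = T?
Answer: 2307/1563859450 ≈ 1.4752e-6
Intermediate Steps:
A(M) = -6921/865 (A(M) = -8 + 1/(-865) = -8 - 1/865 = -6921/865)
A(N(-7, -30))/(-5423790) = -6921/865/(-5423790) = -6921/865*(-1/5423790) = 2307/1563859450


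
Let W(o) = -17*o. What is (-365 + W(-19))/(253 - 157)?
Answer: -7/16 ≈ -0.43750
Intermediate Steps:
(-365 + W(-19))/(253 - 157) = (-365 - 17*(-19))/(253 - 157) = (-365 + 323)/96 = -42*1/96 = -7/16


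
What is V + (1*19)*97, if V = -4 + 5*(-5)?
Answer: 1814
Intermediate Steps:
V = -29 (V = -4 - 25 = -29)
V + (1*19)*97 = -29 + (1*19)*97 = -29 + 19*97 = -29 + 1843 = 1814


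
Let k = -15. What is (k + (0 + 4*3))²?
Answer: 9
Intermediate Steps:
(k + (0 + 4*3))² = (-15 + (0 + 4*3))² = (-15 + (0 + 12))² = (-15 + 12)² = (-3)² = 9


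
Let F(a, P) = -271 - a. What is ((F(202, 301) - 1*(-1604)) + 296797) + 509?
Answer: 298437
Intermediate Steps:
((F(202, 301) - 1*(-1604)) + 296797) + 509 = (((-271 - 1*202) - 1*(-1604)) + 296797) + 509 = (((-271 - 202) + 1604) + 296797) + 509 = ((-473 + 1604) + 296797) + 509 = (1131 + 296797) + 509 = 297928 + 509 = 298437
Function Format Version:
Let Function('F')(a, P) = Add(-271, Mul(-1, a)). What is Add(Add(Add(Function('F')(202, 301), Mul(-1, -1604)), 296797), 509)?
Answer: 298437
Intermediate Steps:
Add(Add(Add(Function('F')(202, 301), Mul(-1, -1604)), 296797), 509) = Add(Add(Add(Add(-271, Mul(-1, 202)), Mul(-1, -1604)), 296797), 509) = Add(Add(Add(Add(-271, -202), 1604), 296797), 509) = Add(Add(Add(-473, 1604), 296797), 509) = Add(Add(1131, 296797), 509) = Add(297928, 509) = 298437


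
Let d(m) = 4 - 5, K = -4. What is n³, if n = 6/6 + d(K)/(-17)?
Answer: 5832/4913 ≈ 1.1871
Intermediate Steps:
d(m) = -1
n = 18/17 (n = 6/6 - 1/(-17) = 6*(⅙) - 1*(-1/17) = 1 + 1/17 = 18/17 ≈ 1.0588)
n³ = (18/17)³ = 5832/4913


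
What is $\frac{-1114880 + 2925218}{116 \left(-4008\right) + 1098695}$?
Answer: $\frac{1810338}{633767} \approx 2.8565$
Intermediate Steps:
$\frac{-1114880 + 2925218}{116 \left(-4008\right) + 1098695} = \frac{1810338}{-464928 + 1098695} = \frac{1810338}{633767}$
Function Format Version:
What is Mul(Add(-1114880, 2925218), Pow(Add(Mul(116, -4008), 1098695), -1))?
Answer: Rational(1810338, 633767) ≈ 2.8565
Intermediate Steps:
Mul(Add(-1114880, 2925218), Pow(Add(Mul(116, -4008), 1098695), -1)) = Mul(1810338, Pow(Add(-464928, 1098695), -1)) = Mul(1810338, Pow(633767, -1)) = Mul(1810338, Rational(1, 633767)) = Rational(1810338, 633767)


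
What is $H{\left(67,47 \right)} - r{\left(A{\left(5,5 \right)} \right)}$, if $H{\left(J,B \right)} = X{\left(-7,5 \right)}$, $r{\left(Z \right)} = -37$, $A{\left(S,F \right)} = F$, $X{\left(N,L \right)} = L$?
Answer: $42$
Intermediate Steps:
$H{\left(J,B \right)} = 5$
$H{\left(67,47 \right)} - r{\left(A{\left(5,5 \right)} \right)} = 5 - -37 = 5 + 37 = 42$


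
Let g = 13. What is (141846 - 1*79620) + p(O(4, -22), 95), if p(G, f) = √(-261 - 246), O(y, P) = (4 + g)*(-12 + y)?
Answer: 62226 + 13*I*√3 ≈ 62226.0 + 22.517*I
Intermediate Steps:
O(y, P) = -204 + 17*y (O(y, P) = (4 + 13)*(-12 + y) = 17*(-12 + y) = -204 + 17*y)
p(G, f) = 13*I*√3 (p(G, f) = √(-507) = 13*I*√3)
(141846 - 1*79620) + p(O(4, -22), 95) = (141846 - 1*79620) + 13*I*√3 = (141846 - 79620) + 13*I*√3 = 62226 + 13*I*√3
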